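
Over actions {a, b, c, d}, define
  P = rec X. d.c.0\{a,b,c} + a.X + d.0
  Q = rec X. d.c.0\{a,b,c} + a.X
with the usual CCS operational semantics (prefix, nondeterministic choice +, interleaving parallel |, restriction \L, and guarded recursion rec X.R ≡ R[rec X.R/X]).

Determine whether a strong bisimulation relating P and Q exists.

NO

LTS(P): 4 reachable states
  u0 = rec X. d.c.0\{a,b,c} + a.X + d.0 ⊢ =a=> u0, =d=> u1, =d=> u2
  u1 = 0 ⊢ (no moves)
  u2 = c.0\{a,b,c} ⊢ =c=> u3
  u3 = 0\{a,b,c} ⊢ (no moves)
LTS(Q): 3 reachable states
  v0 = rec X. d.c.0\{a,b,c} + a.X ⊢ =a=> v0, =d=> v1
  v1 = c.0\{a,b,c} ⊢ =c=> v2
  v2 = 0\{a,b,c} ⊢ (no moves)
Coarsest stable partition (strong bisimilarity classes):
  B0 = {u0}
  B1 = {u2, v1}
  B2 = {u1, u3, v2}
  B3 = {v0}
u0 ∈ B0, v0 ∈ B3 → different blocks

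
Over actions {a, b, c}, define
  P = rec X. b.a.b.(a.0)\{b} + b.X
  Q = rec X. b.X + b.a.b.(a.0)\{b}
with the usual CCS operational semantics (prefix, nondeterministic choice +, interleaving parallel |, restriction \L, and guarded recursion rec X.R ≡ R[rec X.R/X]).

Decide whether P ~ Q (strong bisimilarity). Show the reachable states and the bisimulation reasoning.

bisimilar

LTS(P): 5 reachable states
  u0 = rec X. b.a.b.(a.0)\{b} + b.X :: ··b··> u0, ··b··> u1
  u1 = a.b.(a.0)\{b} :: ··a··> u2
  u2 = b.(a.0)\{b} :: ··b··> u3
  u3 = (a.0)\{b} :: ··a··> u4
  u4 = 0\{b} :: ·
LTS(Q): 5 reachable states
  v0 = rec X. b.X + b.a.b.(a.0)\{b} :: ··b··> v0, ··b··> v1
  v1 = a.b.(a.0)\{b} :: ··a··> v2
  v2 = b.(a.0)\{b} :: ··b··> v3
  v3 = (a.0)\{b} :: ··a··> v4
  v4 = 0\{b} :: ·
Partition-refinement fixed point:
  B0 = {u0, v0}
  B1 = {u1, v1}
  B2 = {u2, v2}
  B3 = {u3, v3}
  B4 = {u4, v4}
u0 ∈ B0, v0 ∈ B0 → same block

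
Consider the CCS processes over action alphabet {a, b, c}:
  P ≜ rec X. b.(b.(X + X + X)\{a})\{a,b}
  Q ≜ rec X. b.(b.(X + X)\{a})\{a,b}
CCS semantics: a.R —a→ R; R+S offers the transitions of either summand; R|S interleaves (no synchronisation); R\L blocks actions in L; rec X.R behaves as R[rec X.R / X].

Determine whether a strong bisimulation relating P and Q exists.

P's transition system — 2 states:
  s0 = rec X. b.(b.(X + X + X)\{a})\{a,b} | =b=> s1
  s1 = (b.((rec X. b.(b.(X + X + X)\{a})\{a,b}) + (rec X. b.(b.(X + X + X)\{a})\{a,b}) + (rec X. b.(b.(X + X + X)\{a})\{a,b}))\{a})\{a,b} | ∅
Q's transition system — 2 states:
  t0 = rec X. b.(b.(X + X)\{a})\{a,b} | =b=> t1
  t1 = (b.((rec X. b.(b.(X + X)\{a})\{a,b}) + (rec X. b.(b.(X + X)\{a})\{a,b}))\{a})\{a,b} | ∅
Partition-refinement fixed point:
  B0 = {s0, t0}
  B1 = {s1, t1}
s0 ∈ B0, t0 ∈ B0 → same block

YES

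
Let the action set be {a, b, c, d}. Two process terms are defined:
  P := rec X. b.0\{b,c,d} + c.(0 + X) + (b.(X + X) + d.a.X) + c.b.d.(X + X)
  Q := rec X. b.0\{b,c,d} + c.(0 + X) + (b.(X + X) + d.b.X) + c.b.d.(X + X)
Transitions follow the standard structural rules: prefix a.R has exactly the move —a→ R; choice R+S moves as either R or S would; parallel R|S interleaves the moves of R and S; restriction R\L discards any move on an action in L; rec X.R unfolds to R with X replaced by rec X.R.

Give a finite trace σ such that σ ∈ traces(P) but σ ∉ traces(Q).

P's transition system — 7 states:
  s0 = rec X. b.0\{b,c,d} + c.(0 + X) + (b.(X + X) + d.a.X) + c.b.d.(X + X) ⊢ —b→ s1, —b→ s2, —c→ s3, —c→ s4, —d→ s5
  s1 = (rec X. b.0\{b,c,d} + c.(0 + X) + (b.(X + X) + d.a.X) + c.b.d.(X + X)) + (rec X. b.0\{b,c,d} + c.(0 + X) + (b.(X + X) + d.a.X) + c.b.d.(X + X)) ⊢ —b→ s1, —b→ s2, —c→ s3, —c→ s4, —d→ s5
  s2 = 0\{b,c,d} ⊢ (no moves)
  s3 = 0 + (rec X. b.0\{b,c,d} + c.(0 + X) + (b.(X + X) + d.a.X) + c.b.d.(X + X)) ⊢ —b→ s1, —b→ s2, —c→ s3, —c→ s4, —d→ s5
  s4 = b.d.((rec X. b.0\{b,c,d} + c.(0 + X) + (b.(X + X) + d.a.X) + c.b.d.(X + X)) + (rec X. b.0\{b,c,d} + c.(0 + X) + (b.(X + X) + d.a.X) + c.b.d.(X + X))) ⊢ —b→ s6
  s5 = a.(rec X. b.0\{b,c,d} + c.(0 + X) + (b.(X + X) + d.a.X) + c.b.d.(X + X)) ⊢ —a→ s0
  s6 = d.((rec X. b.0\{b,c,d} + c.(0 + X) + (b.(X + X) + d.a.X) + c.b.d.(X + X)) + (rec X. b.0\{b,c,d} + c.(0 + X) + (b.(X + X) + d.a.X) + c.b.d.(X + X))) ⊢ —d→ s1
Q's transition system — 7 states:
  t0 = rec X. b.0\{b,c,d} + c.(0 + X) + (b.(X + X) + d.b.X) + c.b.d.(X + X) ⊢ —b→ t1, —b→ t2, —c→ t3, —c→ t4, —d→ t5
  t1 = (rec X. b.0\{b,c,d} + c.(0 + X) + (b.(X + X) + d.b.X) + c.b.d.(X + X)) + (rec X. b.0\{b,c,d} + c.(0 + X) + (b.(X + X) + d.b.X) + c.b.d.(X + X)) ⊢ —b→ t1, —b→ t2, —c→ t3, —c→ t4, —d→ t5
  t2 = 0\{b,c,d} ⊢ (no moves)
  t3 = 0 + (rec X. b.0\{b,c,d} + c.(0 + X) + (b.(X + X) + d.b.X) + c.b.d.(X + X)) ⊢ —b→ t1, —b→ t2, —c→ t3, —c→ t4, —d→ t5
  t4 = b.d.((rec X. b.0\{b,c,d} + c.(0 + X) + (b.(X + X) + d.b.X) + c.b.d.(X + X)) + (rec X. b.0\{b,c,d} + c.(0 + X) + (b.(X + X) + d.b.X) + c.b.d.(X + X))) ⊢ —b→ t6
  t5 = b.(rec X. b.0\{b,c,d} + c.(0 + X) + (b.(X + X) + d.b.X) + c.b.d.(X + X)) ⊢ —b→ t0
  t6 = d.((rec X. b.0\{b,c,d} + c.(0 + X) + (b.(X + X) + d.b.X) + c.b.d.(X + X)) + (rec X. b.0\{b,c,d} + c.(0 + X) + (b.(X + X) + d.b.X) + c.b.d.(X + X))) ⊢ —d→ t1
Executing da from P (initial set {s0}):
  after d @ step 1: {s5}
  after a @ step 2: {s0}
  P completes σ.
Executing da from Q (initial set {t0}):
  after d @ step 1: {t5}
  after a @ step 2: ∅ (Q stuck)

da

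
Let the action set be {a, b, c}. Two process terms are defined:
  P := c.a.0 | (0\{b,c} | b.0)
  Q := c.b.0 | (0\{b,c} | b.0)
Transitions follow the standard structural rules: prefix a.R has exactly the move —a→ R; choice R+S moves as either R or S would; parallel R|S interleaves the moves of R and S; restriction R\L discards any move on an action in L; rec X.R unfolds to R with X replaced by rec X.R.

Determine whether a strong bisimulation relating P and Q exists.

P ≁ Q

P's transition system — 6 states:
  u0 = c.a.0 | (0\{b,c} | b.0) :: -b-> u1, -c-> u2
  u1 = c.a.0 | (0\{b,c} | 0) :: -c-> u3
  u2 = a.0 | (0\{b,c} | b.0) :: -a-> u4, -b-> u3
  u3 = a.0 | (0\{b,c} | 0) :: -a-> u5
  u4 = 0 | (0\{b,c} | b.0) :: -b-> u5
  u5 = 0 | (0\{b,c} | 0) :: ∅
Q's transition system — 6 states:
  v0 = c.b.0 | (0\{b,c} | b.0) :: -b-> v1, -c-> v2
  v1 = c.b.0 | (0\{b,c} | 0) :: -c-> v3
  v2 = b.0 | (0\{b,c} | b.0) :: -b-> v3, -b-> v4
  v3 = b.0 | (0\{b,c} | 0) :: -b-> v5
  v4 = 0 | (0\{b,c} | b.0) :: -b-> v5
  v5 = 0 | (0\{b,c} | 0) :: ∅
Partition-refinement fixed point:
  B0 = {u0}
  B1 = {u1}
  B2 = {u3}
  B3 = {u5, v5}
  B4 = {u2}
  B5 = {u4, v3, v4}
  B6 = {v0}
  B7 = {v1}
  B8 = {v2}
u0 ∈ B0, v0 ∈ B6 → different blocks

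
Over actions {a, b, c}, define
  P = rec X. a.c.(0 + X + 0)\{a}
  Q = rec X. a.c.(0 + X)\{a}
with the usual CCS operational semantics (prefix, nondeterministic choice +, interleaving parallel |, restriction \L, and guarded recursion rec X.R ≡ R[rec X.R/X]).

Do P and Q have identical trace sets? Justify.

YES

Reachable graph of P (3 states):
  s0 = rec X. a.c.(0 + X + 0)\{a} :: =a=> s1
  s1 = c.(0 + (rec X. a.c.(0 + X + 0)\{a}) + 0)\{a} :: =c=> s2
  s2 = (0 + (rec X. a.c.(0 + X + 0)\{a}) + 0)\{a} :: stopped
Reachable graph of Q (3 states):
  t0 = rec X. a.c.(0 + X)\{a} :: =a=> t1
  t1 = c.(0 + (rec X. a.c.(0 + X)\{a}))\{a} :: =c=> t2
  t2 = (0 + (rec X. a.c.(0 + X)\{a}))\{a} :: stopped
Coarsest stable partition (strong bisimilarity classes):
  B0 = {s0, t0}
  B1 = {s1, t1}
  B2 = {s2, t2}
s0 ∈ B0, t0 ∈ B0 → same block
Bisimilar ⇒ trace-equivalent.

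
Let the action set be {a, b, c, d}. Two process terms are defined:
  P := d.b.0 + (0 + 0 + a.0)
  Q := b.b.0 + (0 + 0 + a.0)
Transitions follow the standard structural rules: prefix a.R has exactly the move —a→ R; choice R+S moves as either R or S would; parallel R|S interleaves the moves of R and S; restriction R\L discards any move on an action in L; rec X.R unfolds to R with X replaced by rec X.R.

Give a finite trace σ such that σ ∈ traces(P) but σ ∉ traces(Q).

P's transition system — 3 states:
  s0 = d.b.0 + (0 + 0 + a.0) ⊢ --a--▸ s1, --d--▸ s2
  s1 = 0 ⊢ deadlocked
  s2 = b.0 ⊢ --b--▸ s1
Q's transition system — 3 states:
  t0 = b.b.0 + (0 + 0 + a.0) ⊢ --a--▸ t1, --b--▸ t2
  t1 = 0 ⊢ deadlocked
  t2 = b.0 ⊢ --b--▸ t1
Run σ = ⟨d⟩ on P: start {s0}
  step 1 (d): {s2}
  P completes σ.
Run σ = ⟨d⟩ on Q: start {t0}
  step 1 (d): ∅  — Q cannot continue

d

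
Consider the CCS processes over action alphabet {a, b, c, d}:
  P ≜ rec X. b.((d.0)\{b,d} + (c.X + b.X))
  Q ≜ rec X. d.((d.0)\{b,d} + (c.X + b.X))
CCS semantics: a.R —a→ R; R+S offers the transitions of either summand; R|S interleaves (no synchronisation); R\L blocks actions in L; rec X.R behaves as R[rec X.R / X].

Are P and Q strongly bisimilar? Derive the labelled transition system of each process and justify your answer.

NO

Reachable graph of P (2 states):
  u0 = rec X. b.((d.0)\{b,d} + (c.X + b.X)) → -b-> u1
  u1 = (d.0)\{b,d} + (c.(rec X. b.((d.0)\{b,d} + (c.X + b.X))) + b.(rec X. b.((d.0)\{b,d} + (c.X + b.X)))) → -b-> u0, -c-> u0
Reachable graph of Q (2 states):
  v0 = rec X. d.((d.0)\{b,d} + (c.X + b.X)) → -d-> v1
  v1 = (d.0)\{b,d} + (c.(rec X. d.((d.0)\{b,d} + (c.X + b.X))) + b.(rec X. d.((d.0)\{b,d} + (c.X + b.X)))) → -b-> v0, -c-> v0
Bisimilarity quotient blocks:
  B0 = {u0}
  B1 = {u1}
  B2 = {v0}
  B3 = {v1}
u0 ∈ B0, v0 ∈ B2 → different blocks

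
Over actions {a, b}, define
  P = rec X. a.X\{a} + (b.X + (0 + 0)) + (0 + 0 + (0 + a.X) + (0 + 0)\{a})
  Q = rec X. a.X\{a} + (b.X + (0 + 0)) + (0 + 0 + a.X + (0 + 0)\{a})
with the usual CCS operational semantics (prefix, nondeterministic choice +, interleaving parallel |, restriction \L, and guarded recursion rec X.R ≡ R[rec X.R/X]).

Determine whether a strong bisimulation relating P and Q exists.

Reachable graph of P (2 states):
  s0 = rec X. a.X\{a} + (b.X + (0 + 0)) + (0 + 0 + (0 + a.X) + (0 + 0)\{a}) ⊢ —a→ s0, —a→ s1, —b→ s0
  s1 = (rec X. a.X\{a} + (b.X + (0 + 0)) + (0 + 0 + (0 + a.X) + (0 + 0)\{a}))\{a} ⊢ —b→ s1
Reachable graph of Q (2 states):
  t0 = rec X. a.X\{a} + (b.X + (0 + 0)) + (0 + 0 + a.X + (0 + 0)\{a}) ⊢ —a→ t0, —a→ t1, —b→ t0
  t1 = (rec X. a.X\{a} + (b.X + (0 + 0)) + (0 + 0 + a.X + (0 + 0)\{a}))\{a} ⊢ —b→ t1
Coarsest stable partition (strong bisimilarity classes):
  B0 = {s0, t0}
  B1 = {s1, t1}
s0 ∈ B0, t0 ∈ B0 → same block

P ~ Q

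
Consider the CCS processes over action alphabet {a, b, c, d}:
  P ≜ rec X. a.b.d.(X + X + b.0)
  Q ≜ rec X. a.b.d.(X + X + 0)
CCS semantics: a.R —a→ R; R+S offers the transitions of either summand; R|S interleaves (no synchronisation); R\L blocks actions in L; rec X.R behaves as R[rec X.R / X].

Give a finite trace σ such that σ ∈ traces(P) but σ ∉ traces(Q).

abdb

LTS(P): 5 reachable states
  u0 = rec X. a.b.d.(X + X + b.0) ⊢ -a-> u1
  u1 = b.d.((rec X. a.b.d.(X + X + b.0)) + (rec X. a.b.d.(X + X + b.0)) + b.0) ⊢ -b-> u2
  u2 = d.((rec X. a.b.d.(X + X + b.0)) + (rec X. a.b.d.(X + X + b.0)) + b.0) ⊢ -d-> u3
  u3 = (rec X. a.b.d.(X + X + b.0)) + (rec X. a.b.d.(X + X + b.0)) + b.0 ⊢ -a-> u1, -b-> u4
  u4 = 0 ⊢ stopped
LTS(Q): 4 reachable states
  v0 = rec X. a.b.d.(X + X + 0) ⊢ -a-> v1
  v1 = b.d.((rec X. a.b.d.(X + X + 0)) + (rec X. a.b.d.(X + X + 0)) + 0) ⊢ -b-> v2
  v2 = d.((rec X. a.b.d.(X + X + 0)) + (rec X. a.b.d.(X + X + 0)) + 0) ⊢ -d-> v3
  v3 = (rec X. a.b.d.(X + X + 0)) + (rec X. a.b.d.(X + X + 0)) + 0 ⊢ -a-> v1
Trace ⟨abdb⟩ through P, begin at {u0}:
  [1] a ⇒ {u1}
  [2] b ⇒ {u2}
  [3] d ⇒ {u3}
  [4] b ⇒ {u4}
  — P admits the full trace.
Trace ⟨abdb⟩ through Q, begin at {v0}:
  [1] a ⇒ {v1}
  [2] b ⇒ {v2}
  [3] d ⇒ {v3}
  [4] b ⇒ no successor for Q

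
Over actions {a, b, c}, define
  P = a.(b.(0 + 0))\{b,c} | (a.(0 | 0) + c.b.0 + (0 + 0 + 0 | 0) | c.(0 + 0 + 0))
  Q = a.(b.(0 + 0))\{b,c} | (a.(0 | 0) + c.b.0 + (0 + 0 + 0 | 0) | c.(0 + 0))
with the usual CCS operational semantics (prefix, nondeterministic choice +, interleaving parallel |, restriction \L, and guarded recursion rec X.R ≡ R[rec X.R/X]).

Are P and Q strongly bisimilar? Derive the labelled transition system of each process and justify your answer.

P's transition system — 10 states:
  m0 = a.(b.(0 + 0))\{b,c} | (a.(0 | 0) + c.b.0 + (0 + 0 + 0 | 0) | c.(0 + 0 + 0)) → —a→ m1, —a→ m2, —c→ m3, —c→ m4
  m1 = (b.(0 + 0))\{b,c} | (a.(0 | 0) + c.b.0 + (0 + 0 + 0 | 0) | c.(0 + 0 + 0)) → —a→ m5, —c→ m6, —c→ m7
  m2 = a.(b.(0 + 0))\{b,c} | (0 | 0) → —a→ m5
  m3 = a.(b.(0 + 0))\{b,c} | ((0 + 0 + 0 | 0) | (0 + 0 + 0)) → —a→ m6
  m4 = a.(b.(0 + 0))\{b,c} | b.0 → —a→ m7, —b→ m8
  m5 = (b.(0 + 0))\{b,c} | (0 | 0) → (no moves)
  m6 = (b.(0 + 0))\{b,c} | ((0 + 0 + 0 | 0) | (0 + 0 + 0)) → (no moves)
  m7 = (b.(0 + 0))\{b,c} | b.0 → —b→ m9
  m8 = a.(b.(0 + 0))\{b,c} | 0 → —a→ m9
  m9 = (b.(0 + 0))\{b,c} | 0 → (no moves)
Q's transition system — 10 states:
  n0 = a.(b.(0 + 0))\{b,c} | (a.(0 | 0) + c.b.0 + (0 + 0 + 0 | 0) | c.(0 + 0)) → —a→ n1, —a→ n2, —c→ n3, —c→ n4
  n1 = (b.(0 + 0))\{b,c} | (a.(0 | 0) + c.b.0 + (0 + 0 + 0 | 0) | c.(0 + 0)) → —a→ n5, —c→ n6, —c→ n7
  n2 = a.(b.(0 + 0))\{b,c} | (0 | 0) → —a→ n5
  n3 = a.(b.(0 + 0))\{b,c} | ((0 + 0 + 0 | 0) | (0 + 0)) → —a→ n6
  n4 = a.(b.(0 + 0))\{b,c} | b.0 → —a→ n7, —b→ n8
  n5 = (b.(0 + 0))\{b,c} | (0 | 0) → (no moves)
  n6 = (b.(0 + 0))\{b,c} | ((0 + 0 + 0 | 0) | (0 + 0)) → (no moves)
  n7 = (b.(0 + 0))\{b,c} | b.0 → —b→ n9
  n8 = a.(b.(0 + 0))\{b,c} | 0 → —a→ n9
  n9 = (b.(0 + 0))\{b,c} | 0 → (no moves)
Bisimilarity quotient blocks:
  B0 = {m0, n0}
  B1 = {m2, m3, m8, n2, n3, n8}
  B2 = {m5, m6, m9, n5, n6, n9}
  B3 = {m4, n4}
  B4 = {m7, n7}
  B5 = {m1, n1}
m0 ∈ B0, n0 ∈ B0 → same block

YES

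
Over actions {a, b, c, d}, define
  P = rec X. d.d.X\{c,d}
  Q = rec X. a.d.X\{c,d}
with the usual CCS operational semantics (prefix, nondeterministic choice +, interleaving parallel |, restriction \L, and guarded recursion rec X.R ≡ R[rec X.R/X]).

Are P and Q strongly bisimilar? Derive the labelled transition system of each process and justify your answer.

P's transition system — 3 states:
  s0 = rec X. d.d.X\{c,d} → —d→ s1
  s1 = d.(rec X. d.d.X\{c,d})\{c,d} → —d→ s2
  s2 = (rec X. d.d.X\{c,d})\{c,d} → deadlocked
Q's transition system — 4 states:
  t0 = rec X. a.d.X\{c,d} → —a→ t1
  t1 = d.(rec X. a.d.X\{c,d})\{c,d} → —d→ t2
  t2 = (rec X. a.d.X\{c,d})\{c,d} → —a→ t3
  t3 = (d.(rec X. a.d.X\{c,d})\{c,d})\{c,d} → deadlocked
Partition-refinement fixed point:
  B0 = {s0}
  B1 = {s1}
  B2 = {s2, t3}
  B3 = {t0}
  B4 = {t1}
  B5 = {t2}
s0 ∈ B0, t0 ∈ B3 → different blocks

not bisimilar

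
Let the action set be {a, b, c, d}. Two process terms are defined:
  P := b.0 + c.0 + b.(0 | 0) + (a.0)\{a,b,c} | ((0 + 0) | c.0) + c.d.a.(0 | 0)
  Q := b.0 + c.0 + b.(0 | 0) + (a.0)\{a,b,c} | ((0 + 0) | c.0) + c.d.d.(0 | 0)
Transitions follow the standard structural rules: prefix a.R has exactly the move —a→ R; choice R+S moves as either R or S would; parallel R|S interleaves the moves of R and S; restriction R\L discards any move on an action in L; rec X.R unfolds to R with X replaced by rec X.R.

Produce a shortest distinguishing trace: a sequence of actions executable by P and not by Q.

Reachable graph of P (6 states):
  p0 = b.0 + c.0 + b.(0 | 0) + (a.0)\{a,b,c} | ((0 + 0) | c.0) + c.d.a.(0 | 0) :: =b=> p1, =b=> p2, =c=> p1, =c=> p3, =c=> p4
  p1 = 0 :: deadlocked
  p2 = 0 | 0 :: deadlocked
  p3 = (a.0)\{a,b,c} | ((0 + 0) | 0) :: deadlocked
  p4 = d.a.(0 | 0) :: =d=> p5
  p5 = a.(0 | 0) :: =a=> p2
Reachable graph of Q (6 states):
  q0 = b.0 + c.0 + b.(0 | 0) + (a.0)\{a,b,c} | ((0 + 0) | c.0) + c.d.d.(0 | 0) :: =b=> q1, =b=> q2, =c=> q1, =c=> q3, =c=> q4
  q1 = 0 :: deadlocked
  q2 = 0 | 0 :: deadlocked
  q3 = (a.0)\{a,b,c} | ((0 + 0) | 0) :: deadlocked
  q4 = d.d.(0 | 0) :: =d=> q5
  q5 = d.(0 | 0) :: =d=> q2
Run σ = ⟨cda⟩ on P: start {p0}
  step 1 (c): {p1, p3, p4}
  step 2 (d): {p5}
  step 3 (a): {p2}
  P completes σ.
Run σ = ⟨cda⟩ on Q: start {q0}
  step 1 (c): {q1, q3, q4}
  step 2 (d): {q5}
  step 3 (a): ∅  — Q cannot continue

cda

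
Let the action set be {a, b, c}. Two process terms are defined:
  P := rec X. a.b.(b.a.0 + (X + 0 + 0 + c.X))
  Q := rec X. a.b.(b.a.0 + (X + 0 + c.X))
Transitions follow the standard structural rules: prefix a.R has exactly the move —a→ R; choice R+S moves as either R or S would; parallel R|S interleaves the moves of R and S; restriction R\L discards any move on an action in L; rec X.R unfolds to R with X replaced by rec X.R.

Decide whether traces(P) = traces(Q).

traces(P) = traces(Q)

Reachable graph of P (5 states):
  s0 = rec X. a.b.(b.a.0 + (X + 0 + 0 + c.X)) has moves —a→ s1
  s1 = b.(b.a.0 + ((rec X. a.b.(b.a.0 + (X + 0 + 0 + c.X))) + 0 + 0 + c.(rec X. a.b.(b.a.0 + (X + 0 + 0 + c.X))))) has moves —b→ s2
  s2 = b.a.0 + ((rec X. a.b.(b.a.0 + (X + 0 + 0 + c.X))) + 0 + 0 + c.(rec X. a.b.(b.a.0 + (X + 0 + 0 + c.X)))) has moves —a→ s1, —b→ s3, —c→ s0
  s3 = a.0 has moves —a→ s4
  s4 = 0 has moves ·
Reachable graph of Q (5 states):
  t0 = rec X. a.b.(b.a.0 + (X + 0 + c.X)) has moves —a→ t1
  t1 = b.(b.a.0 + ((rec X. a.b.(b.a.0 + (X + 0 + c.X))) + 0 + c.(rec X. a.b.(b.a.0 + (X + 0 + c.X))))) has moves —b→ t2
  t2 = b.a.0 + ((rec X. a.b.(b.a.0 + (X + 0 + c.X))) + 0 + c.(rec X. a.b.(b.a.0 + (X + 0 + c.X)))) has moves —a→ t1, —b→ t3, —c→ t0
  t3 = a.0 has moves —a→ t4
  t4 = 0 has moves ·
Coarsest stable partition (strong bisimilarity classes):
  B0 = {s0, t0}
  B1 = {s1, t1}
  B2 = {s2, t2}
  B3 = {s3, t3}
  B4 = {s4, t4}
s0 ∈ B0, t0 ∈ B0 → same block
Bisimilar ⇒ trace-equivalent.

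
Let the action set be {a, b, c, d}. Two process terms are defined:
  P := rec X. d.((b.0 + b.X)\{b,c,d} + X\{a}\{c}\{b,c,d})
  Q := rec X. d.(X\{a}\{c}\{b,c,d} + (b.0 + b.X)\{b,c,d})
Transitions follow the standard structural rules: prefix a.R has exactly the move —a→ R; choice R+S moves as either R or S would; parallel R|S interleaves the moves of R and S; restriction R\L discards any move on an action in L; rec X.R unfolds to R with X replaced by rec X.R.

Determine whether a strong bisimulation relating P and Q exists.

bisimilar

Reachable graph of P (2 states):
  u0 = rec X. d.((b.0 + b.X)\{b,c,d} + X\{a}\{c}\{b,c,d}) ⊢ -d-> u1
  u1 = (b.0 + b.(rec X. d.((b.0 + b.X)\{b,c,d} + X\{a}\{c}\{b,c,d})))\{b,c,d} + (rec X. d.((b.0 + b.X)\{b,c,d} + X\{a}\{c}\{b,c,d}))\{a}\{c}\{b,c,d} ⊢ ·
Reachable graph of Q (2 states):
  v0 = rec X. d.(X\{a}\{c}\{b,c,d} + (b.0 + b.X)\{b,c,d}) ⊢ -d-> v1
  v1 = (rec X. d.(X\{a}\{c}\{b,c,d} + (b.0 + b.X)\{b,c,d}))\{a}\{c}\{b,c,d} + (b.0 + b.(rec X. d.(X\{a}\{c}\{b,c,d} + (b.0 + b.X)\{b,c,d})))\{b,c,d} ⊢ ·
Partition-refinement fixed point:
  B0 = {u0, v0}
  B1 = {u1, v1}
u0 ∈ B0, v0 ∈ B0 → same block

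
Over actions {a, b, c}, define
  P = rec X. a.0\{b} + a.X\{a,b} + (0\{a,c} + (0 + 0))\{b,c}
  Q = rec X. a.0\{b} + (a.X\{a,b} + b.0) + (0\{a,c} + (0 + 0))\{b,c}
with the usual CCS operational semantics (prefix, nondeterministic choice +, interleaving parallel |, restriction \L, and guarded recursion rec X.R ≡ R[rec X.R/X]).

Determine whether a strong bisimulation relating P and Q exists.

Reachable graph of P (3 states):
  m0 = rec X. a.0\{b} + a.X\{a,b} + (0\{a,c} + (0 + 0))\{b,c} has moves -a-> m1, -a-> m2
  m1 = (rec X. a.0\{b} + a.X\{a,b} + (0\{a,c} + (0 + 0))\{b,c})\{a,b} has moves ∅
  m2 = 0\{b} has moves ∅
Reachable graph of Q (4 states):
  n0 = rec X. a.0\{b} + (a.X\{a,b} + b.0) + (0\{a,c} + (0 + 0))\{b,c} has moves -a-> n1, -a-> n2, -b-> n3
  n1 = (rec X. a.0\{b} + (a.X\{a,b} + b.0) + (0\{a,c} + (0 + 0))\{b,c})\{a,b} has moves ∅
  n2 = 0\{b} has moves ∅
  n3 = 0 has moves ∅
Bisimilarity quotient blocks:
  B0 = {m0}
  B1 = {m1, m2, n1, n2, n3}
  B2 = {n0}
m0 ∈ B0, n0 ∈ B2 → different blocks

NO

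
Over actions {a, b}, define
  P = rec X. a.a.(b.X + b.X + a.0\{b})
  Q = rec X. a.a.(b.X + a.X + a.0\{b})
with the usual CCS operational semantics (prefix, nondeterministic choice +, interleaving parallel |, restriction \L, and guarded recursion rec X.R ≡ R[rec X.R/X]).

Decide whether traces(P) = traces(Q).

trace-distinct — witness ⟨aaaa⟩

Reachable graph of P (4 states):
  m0 = rec X. a.a.(b.X + b.X + a.0\{b}) has moves =a=> m1
  m1 = a.(b.(rec X. a.a.(b.X + b.X + a.0\{b})) + b.(rec X. a.a.(b.X + b.X + a.0\{b})) + a.0\{b}) has moves =a=> m2
  m2 = b.(rec X. a.a.(b.X + b.X + a.0\{b})) + b.(rec X. a.a.(b.X + b.X + a.0\{b})) + a.0\{b} has moves =a=> m3, =b=> m0
  m3 = 0\{b} has moves stopped
Reachable graph of Q (4 states):
  n0 = rec X. a.a.(b.X + a.X + a.0\{b}) has moves =a=> n1
  n1 = a.(b.(rec X. a.a.(b.X + a.X + a.0\{b})) + a.(rec X. a.a.(b.X + a.X + a.0\{b})) + a.0\{b}) has moves =a=> n2
  n2 = b.(rec X. a.a.(b.X + a.X + a.0\{b})) + a.(rec X. a.a.(b.X + a.X + a.0\{b})) + a.0\{b} has moves =a=> n0, =a=> n3, =b=> n0
  n3 = 0\{b} has moves stopped
Executing aaaa from Q (initial set {n0}):
  after a @ step 1: {n1}
  after a @ step 2: {n2}
  after a @ step 3: {n0, n3}
  after a @ step 4: {n1}
  Q completes σ.
Executing aaaa from P (initial set {m0}):
  after a @ step 1: {m1}
  after a @ step 2: {m2}
  after a @ step 3: {m3}
  after a @ step 4: ∅ (P stuck)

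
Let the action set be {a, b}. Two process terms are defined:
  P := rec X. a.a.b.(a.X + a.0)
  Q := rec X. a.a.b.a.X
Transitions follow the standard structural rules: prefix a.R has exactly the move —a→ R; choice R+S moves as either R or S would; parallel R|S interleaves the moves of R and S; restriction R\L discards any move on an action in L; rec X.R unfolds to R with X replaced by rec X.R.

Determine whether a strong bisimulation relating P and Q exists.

P's transition system — 5 states:
  m0 = rec X. a.a.b.(a.X + a.0) :: --a--▸ m1
  m1 = a.b.(a.(rec X. a.a.b.(a.X + a.0)) + a.0) :: --a--▸ m2
  m2 = b.(a.(rec X. a.a.b.(a.X + a.0)) + a.0) :: --b--▸ m3
  m3 = a.(rec X. a.a.b.(a.X + a.0)) + a.0 :: --a--▸ m0, --a--▸ m4
  m4 = 0 :: stopped
Q's transition system — 4 states:
  n0 = rec X. a.a.b.a.X :: --a--▸ n1
  n1 = a.b.a.(rec X. a.a.b.a.X) :: --a--▸ n2
  n2 = b.a.(rec X. a.a.b.a.X) :: --b--▸ n3
  n3 = a.(rec X. a.a.b.a.X) :: --a--▸ n0
Partition-refinement fixed point:
  B0 = {m0}
  B1 = {m1}
  B2 = {m2}
  B3 = {m3}
  B4 = {m4}
  B5 = {n0}
  B6 = {n1}
  B7 = {n2}
  B8 = {n3}
m0 ∈ B0, n0 ∈ B5 → different blocks

P ≁ Q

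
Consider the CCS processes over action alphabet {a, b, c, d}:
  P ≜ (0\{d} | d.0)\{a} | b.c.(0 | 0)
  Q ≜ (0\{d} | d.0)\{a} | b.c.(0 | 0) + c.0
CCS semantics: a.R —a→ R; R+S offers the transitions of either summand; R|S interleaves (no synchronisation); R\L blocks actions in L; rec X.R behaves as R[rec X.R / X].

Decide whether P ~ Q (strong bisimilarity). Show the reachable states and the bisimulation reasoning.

P's transition system — 6 states:
  u0 = (0\{d} | d.0)\{a} | b.c.(0 | 0) → --b--▸ u1, --d--▸ u2
  u1 = (0\{d} | d.0)\{a} | c.(0 | 0) → --c--▸ u3, --d--▸ u4
  u2 = (0\{d} | 0)\{a} | b.c.(0 | 0) → --b--▸ u4
  u3 = (0\{d} | d.0)\{a} | (0 | 0) → --d--▸ u5
  u4 = (0\{d} | 0)\{a} | c.(0 | 0) → --c--▸ u5
  u5 = (0\{d} | 0)\{a} | (0 | 0) → deadlocked
Q's transition system — 7 states:
  v0 = (0\{d} | d.0)\{a} | b.c.(0 | 0) + c.0 → --b--▸ v1, --c--▸ v2, --d--▸ v3
  v1 = (0\{d} | d.0)\{a} | c.(0 | 0) → --c--▸ v4, --d--▸ v5
  v2 = 0 → deadlocked
  v3 = (0\{d} | 0)\{a} | b.c.(0 | 0) → --b--▸ v5
  v4 = (0\{d} | d.0)\{a} | (0 | 0) → --d--▸ v6
  v5 = (0\{d} | 0)\{a} | c.(0 | 0) → --c--▸ v6
  v6 = (0\{d} | 0)\{a} | (0 | 0) → deadlocked
Coarsest stable partition (strong bisimilarity classes):
  B0 = {u0}
  B1 = {u1, v1}
  B2 = {u4, v5}
  B3 = {u5, v2, v6}
  B4 = {u3, v4}
  B5 = {u2, v3}
  B6 = {v0}
u0 ∈ B0, v0 ∈ B6 → different blocks

P ≁ Q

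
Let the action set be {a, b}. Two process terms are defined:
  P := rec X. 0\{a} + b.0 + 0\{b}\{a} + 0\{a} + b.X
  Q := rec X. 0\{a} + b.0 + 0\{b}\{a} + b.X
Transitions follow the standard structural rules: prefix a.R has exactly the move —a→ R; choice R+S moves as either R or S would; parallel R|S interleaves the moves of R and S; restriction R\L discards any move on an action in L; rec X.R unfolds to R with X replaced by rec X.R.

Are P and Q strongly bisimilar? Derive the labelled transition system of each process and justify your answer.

P ~ Q

LTS(P): 2 reachable states
  p0 = rec X. 0\{a} + b.0 + 0\{b}\{a} + 0\{a} + b.X :: ··b··> p0, ··b··> p1
  p1 = 0 :: ∅
LTS(Q): 2 reachable states
  q0 = rec X. 0\{a} + b.0 + 0\{b}\{a} + b.X :: ··b··> q0, ··b··> q1
  q1 = 0 :: ∅
Partition-refinement fixed point:
  B0 = {p0, q0}
  B1 = {p1, q1}
p0 ∈ B0, q0 ∈ B0 → same block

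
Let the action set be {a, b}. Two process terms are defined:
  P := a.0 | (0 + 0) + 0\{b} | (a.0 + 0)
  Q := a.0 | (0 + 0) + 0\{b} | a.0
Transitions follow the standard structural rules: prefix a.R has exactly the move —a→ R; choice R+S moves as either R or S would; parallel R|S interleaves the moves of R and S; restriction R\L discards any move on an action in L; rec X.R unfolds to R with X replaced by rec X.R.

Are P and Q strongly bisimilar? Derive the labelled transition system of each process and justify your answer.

bisimilar

P's transition system — 3 states:
  u0 = a.0 | (0 + 0) + 0\{b} | (a.0 + 0) has moves ··a··> u1, ··a··> u2
  u1 = 0 | (0 + 0) has moves ·
  u2 = 0\{b} | 0 has moves ·
Q's transition system — 3 states:
  v0 = a.0 | (0 + 0) + 0\{b} | a.0 has moves ··a··> v1, ··a··> v2
  v1 = 0 | (0 + 0) has moves ·
  v2 = 0\{b} | 0 has moves ·
Coarsest stable partition (strong bisimilarity classes):
  B0 = {u0, v0}
  B1 = {u1, u2, v1, v2}
u0 ∈ B0, v0 ∈ B0 → same block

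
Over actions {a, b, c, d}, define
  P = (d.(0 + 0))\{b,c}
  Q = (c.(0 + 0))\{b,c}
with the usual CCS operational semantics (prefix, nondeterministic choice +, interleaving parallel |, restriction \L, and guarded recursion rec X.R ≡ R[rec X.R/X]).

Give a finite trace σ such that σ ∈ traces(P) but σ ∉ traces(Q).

LTS(P): 2 reachable states
  u0 = (d.(0 + 0))\{b,c} :: --d--▸ u1
  u1 = (0 + 0)\{b,c} :: deadlocked
LTS(Q): 1 reachable states
  v0 = (c.(0 + 0))\{b,c} :: deadlocked
Trace ⟨d⟩ through P, begin at {u0}:
  after d @ step 1: {u1}
  ✓ P
Trace ⟨d⟩ through Q, begin at {v0}:
  after d @ step 1: no successor for Q

d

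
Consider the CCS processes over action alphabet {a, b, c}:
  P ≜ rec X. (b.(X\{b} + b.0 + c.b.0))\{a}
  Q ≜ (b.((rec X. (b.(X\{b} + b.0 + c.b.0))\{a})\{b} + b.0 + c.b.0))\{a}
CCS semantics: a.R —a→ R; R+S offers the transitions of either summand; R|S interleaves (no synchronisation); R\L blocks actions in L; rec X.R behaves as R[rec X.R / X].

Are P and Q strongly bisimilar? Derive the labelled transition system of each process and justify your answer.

P's transition system — 4 states:
  u0 = rec X. (b.(X\{b} + b.0 + c.b.0))\{a} :: -b-> u1
  u1 = ((rec X. (b.(X\{b} + b.0 + c.b.0))\{a})\{b} + b.0 + c.b.0)\{a} :: -b-> u2, -c-> u3
  u2 = 0\{a} :: ∅
  u3 = (b.0)\{a} :: -b-> u2
Q's transition system — 4 states:
  v0 = (b.((rec X. (b.(X\{b} + b.0 + c.b.0))\{a})\{b} + b.0 + c.b.0))\{a} :: -b-> v1
  v1 = ((rec X. (b.(X\{b} + b.0 + c.b.0))\{a})\{b} + b.0 + c.b.0)\{a} :: -b-> v2, -c-> v3
  v2 = 0\{a} :: ∅
  v3 = (b.0)\{a} :: -b-> v2
Bisimilarity quotient blocks:
  B0 = {u0, v0}
  B1 = {u1, v1}
  B2 = {u2, v2}
  B3 = {u3, v3}
u0 ∈ B0, v0 ∈ B0 → same block

YES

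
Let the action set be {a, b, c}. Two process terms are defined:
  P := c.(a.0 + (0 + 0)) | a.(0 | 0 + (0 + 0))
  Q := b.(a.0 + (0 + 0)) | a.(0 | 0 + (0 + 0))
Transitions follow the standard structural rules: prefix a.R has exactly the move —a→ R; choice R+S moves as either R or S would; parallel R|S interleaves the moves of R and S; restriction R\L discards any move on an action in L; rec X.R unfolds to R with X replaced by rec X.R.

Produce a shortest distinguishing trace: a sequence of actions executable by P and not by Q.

c

Reachable graph of P (6 states):
  p0 = c.(a.0 + (0 + 0)) | a.(0 | 0 + (0 + 0)) has moves -a-> p1, -c-> p2
  p1 = c.(a.0 + (0 + 0)) | (0 | 0 + (0 + 0)) has moves -c-> p3
  p2 = (a.0 + (0 + 0)) | a.(0 | 0 + (0 + 0)) has moves -a-> p3, -a-> p4
  p3 = (a.0 + (0 + 0)) | (0 | 0 + (0 + 0)) has moves -a-> p5
  p4 = 0 | a.(0 | 0 + (0 + 0)) has moves -a-> p5
  p5 = 0 | (0 | 0 + (0 + 0)) has moves ∅
Reachable graph of Q (6 states):
  q0 = b.(a.0 + (0 + 0)) | a.(0 | 0 + (0 + 0)) has moves -a-> q1, -b-> q2
  q1 = b.(a.0 + (0 + 0)) | (0 | 0 + (0 + 0)) has moves -b-> q3
  q2 = (a.0 + (0 + 0)) | a.(0 | 0 + (0 + 0)) has moves -a-> q3, -a-> q4
  q3 = (a.0 + (0 + 0)) | (0 | 0 + (0 + 0)) has moves -a-> q5
  q4 = 0 | a.(0 | 0 + (0 + 0)) has moves -a-> q5
  q5 = 0 | (0 | 0 + (0 + 0)) has moves ∅
Executing c from P (initial set {p0}):
  after c @ step 1: {p2}
  P completes σ.
Executing c from Q (initial set {q0}):
  after c @ step 1: ∅  — Q cannot continue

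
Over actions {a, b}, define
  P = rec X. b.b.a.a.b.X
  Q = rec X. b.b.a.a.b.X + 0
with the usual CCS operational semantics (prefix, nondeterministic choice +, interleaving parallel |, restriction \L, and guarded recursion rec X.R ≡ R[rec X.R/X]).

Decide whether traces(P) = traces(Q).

YES

LTS(P): 5 reachable states
  m0 = rec X. b.b.a.a.b.X :: —b→ m1
  m1 = b.a.a.b.(rec X. b.b.a.a.b.X) :: —b→ m2
  m2 = a.a.b.(rec X. b.b.a.a.b.X) :: —a→ m3
  m3 = a.b.(rec X. b.b.a.a.b.X) :: —a→ m4
  m4 = b.(rec X. b.b.a.a.b.X) :: —b→ m0
LTS(Q): 5 reachable states
  n0 = rec X. b.b.a.a.b.X + 0 :: —b→ n1
  n1 = b.a.a.b.(rec X. b.b.a.a.b.X + 0) :: —b→ n2
  n2 = a.a.b.(rec X. b.b.a.a.b.X + 0) :: —a→ n3
  n3 = a.b.(rec X. b.b.a.a.b.X + 0) :: —a→ n4
  n4 = b.(rec X. b.b.a.a.b.X + 0) :: —b→ n0
Partition-refinement fixed point:
  B0 = {m0, n0}
  B1 = {m1, n1}
  B2 = {m2, n2}
  B3 = {m3, n3}
  B4 = {m4, n4}
m0 ∈ B0, n0 ∈ B0 → same block
Bisimilar ⇒ trace-equivalent.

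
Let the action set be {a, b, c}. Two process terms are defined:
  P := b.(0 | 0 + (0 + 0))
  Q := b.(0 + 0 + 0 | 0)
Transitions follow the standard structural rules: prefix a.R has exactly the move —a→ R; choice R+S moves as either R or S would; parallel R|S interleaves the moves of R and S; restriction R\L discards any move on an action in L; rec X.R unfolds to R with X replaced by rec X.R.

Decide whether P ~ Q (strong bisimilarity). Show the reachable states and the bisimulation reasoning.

P ~ Q

P's transition system — 2 states:
  u0 = b.(0 | 0 + (0 + 0)) ⊢ --b--▸ u1
  u1 = 0 | 0 + (0 + 0) ⊢ deadlocked
Q's transition system — 2 states:
  v0 = b.(0 + 0 + 0 | 0) ⊢ --b--▸ v1
  v1 = 0 + 0 + 0 | 0 ⊢ deadlocked
Partition-refinement fixed point:
  B0 = {u0, v0}
  B1 = {u1, v1}
u0 ∈ B0, v0 ∈ B0 → same block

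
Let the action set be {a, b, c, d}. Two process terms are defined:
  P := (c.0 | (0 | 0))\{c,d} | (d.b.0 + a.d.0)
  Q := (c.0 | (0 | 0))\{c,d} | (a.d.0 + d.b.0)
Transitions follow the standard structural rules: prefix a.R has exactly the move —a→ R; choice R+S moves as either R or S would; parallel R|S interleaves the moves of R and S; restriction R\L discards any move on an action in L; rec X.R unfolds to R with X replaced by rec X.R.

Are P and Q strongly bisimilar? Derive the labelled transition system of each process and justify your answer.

LTS(P): 4 reachable states
  m0 = (c.0 | (0 | 0))\{c,d} | (d.b.0 + a.d.0) :: —a→ m1, —d→ m2
  m1 = (c.0 | (0 | 0))\{c,d} | d.0 :: —d→ m3
  m2 = (c.0 | (0 | 0))\{c,d} | b.0 :: —b→ m3
  m3 = (c.0 | (0 | 0))\{c,d} | 0 :: ∅
LTS(Q): 4 reachable states
  n0 = (c.0 | (0 | 0))\{c,d} | (a.d.0 + d.b.0) :: —a→ n1, —d→ n2
  n1 = (c.0 | (0 | 0))\{c,d} | d.0 :: —d→ n3
  n2 = (c.0 | (0 | 0))\{c,d} | b.0 :: —b→ n3
  n3 = (c.0 | (0 | 0))\{c,d} | 0 :: ∅
Bisimilarity quotient blocks:
  B0 = {m0, n0}
  B1 = {m2, n2}
  B2 = {m3, n3}
  B3 = {m1, n1}
m0 ∈ B0, n0 ∈ B0 → same block

YES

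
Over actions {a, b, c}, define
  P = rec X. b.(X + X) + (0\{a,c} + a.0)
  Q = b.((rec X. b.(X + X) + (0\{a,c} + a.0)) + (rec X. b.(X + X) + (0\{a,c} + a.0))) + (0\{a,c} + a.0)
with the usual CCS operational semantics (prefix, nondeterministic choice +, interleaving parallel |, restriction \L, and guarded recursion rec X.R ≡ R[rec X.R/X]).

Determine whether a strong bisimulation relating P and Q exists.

bisimilar

P's transition system — 3 states:
  u0 = rec X. b.(X + X) + (0\{a,c} + a.0) | --a--▸ u1, --b--▸ u2
  u1 = 0 | deadlocked
  u2 = (rec X. b.(X + X) + (0\{a,c} + a.0)) + (rec X. b.(X + X) + (0\{a,c} + a.0)) | --a--▸ u1, --b--▸ u2
Q's transition system — 3 states:
  v0 = b.((rec X. b.(X + X) + (0\{a,c} + a.0)) + (rec X. b.(X + X) + (0\{a,c} + a.0))) + (0\{a,c} + a.0) | --a--▸ v1, --b--▸ v2
  v1 = 0 | deadlocked
  v2 = (rec X. b.(X + X) + (0\{a,c} + a.0)) + (rec X. b.(X + X) + (0\{a,c} + a.0)) | --a--▸ v1, --b--▸ v2
Coarsest stable partition (strong bisimilarity classes):
  B0 = {u0, u2, v0, v2}
  B1 = {u1, v1}
u0 ∈ B0, v0 ∈ B0 → same block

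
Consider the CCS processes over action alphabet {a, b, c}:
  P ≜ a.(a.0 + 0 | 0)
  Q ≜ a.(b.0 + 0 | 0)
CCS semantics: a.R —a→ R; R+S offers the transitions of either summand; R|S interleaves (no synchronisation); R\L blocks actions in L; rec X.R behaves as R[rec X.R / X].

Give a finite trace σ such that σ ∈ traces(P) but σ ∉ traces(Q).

aa

P's transition system — 3 states:
  u0 = a.(a.0 + 0 | 0) :: -a-> u1
  u1 = a.0 + 0 | 0 :: -a-> u2
  u2 = 0 :: deadlocked
Q's transition system — 3 states:
  v0 = a.(b.0 + 0 | 0) :: -a-> v1
  v1 = b.0 + 0 | 0 :: -b-> v2
  v2 = 0 :: deadlocked
Trace ⟨aa⟩ through P, begin at {u0}:
  [1] a ⇒ {u1}
  [2] a ⇒ {u2}
  ✓ P
Trace ⟨aa⟩ through Q, begin at {v0}:
  [1] a ⇒ {v1}
  [2] a ⇒ ∅  — Q cannot continue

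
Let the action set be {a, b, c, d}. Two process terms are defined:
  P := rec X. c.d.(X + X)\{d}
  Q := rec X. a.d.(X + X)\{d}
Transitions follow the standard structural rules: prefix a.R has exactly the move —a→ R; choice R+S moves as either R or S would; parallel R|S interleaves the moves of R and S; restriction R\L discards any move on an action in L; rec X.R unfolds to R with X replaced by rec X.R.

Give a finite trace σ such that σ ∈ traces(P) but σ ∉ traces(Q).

c

Reachable graph of P (4 states):
  p0 = rec X. c.d.(X + X)\{d} | —c→ p1
  p1 = d.((rec X. c.d.(X + X)\{d}) + (rec X. c.d.(X + X)\{d}))\{d} | —d→ p2
  p2 = ((rec X. c.d.(X + X)\{d}) + (rec X. c.d.(X + X)\{d}))\{d} | —c→ p3
  p3 = (d.((rec X. c.d.(X + X)\{d}) + (rec X. c.d.(X + X)\{d}))\{d})\{d} | ∅
Reachable graph of Q (4 states):
  q0 = rec X. a.d.(X + X)\{d} | —a→ q1
  q1 = d.((rec X. a.d.(X + X)\{d}) + (rec X. a.d.(X + X)\{d}))\{d} | —d→ q2
  q2 = ((rec X. a.d.(X + X)\{d}) + (rec X. a.d.(X + X)\{d}))\{d} | —a→ q3
  q3 = (d.((rec X. a.d.(X + X)\{d}) + (rec X. a.d.(X + X)\{d}))\{d})\{d} | ∅
Run σ = ⟨c⟩ on P: start {p0}
  step 1 (c): {p1}
  ✓ P
Run σ = ⟨c⟩ on Q: start {q0}
  step 1 (c): ∅ (Q stuck)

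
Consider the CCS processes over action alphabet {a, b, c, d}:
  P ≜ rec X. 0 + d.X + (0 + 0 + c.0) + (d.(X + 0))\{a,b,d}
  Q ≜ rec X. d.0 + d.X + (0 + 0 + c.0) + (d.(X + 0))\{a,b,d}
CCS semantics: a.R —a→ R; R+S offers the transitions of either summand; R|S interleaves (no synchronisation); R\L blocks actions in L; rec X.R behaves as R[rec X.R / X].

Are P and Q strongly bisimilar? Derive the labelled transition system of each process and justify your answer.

P ≁ Q

LTS(P): 2 reachable states
  u0 = rec X. 0 + d.X + (0 + 0 + c.0) + (d.(X + 0))\{a,b,d} :: --c--▸ u1, --d--▸ u0
  u1 = 0 :: deadlocked
LTS(Q): 2 reachable states
  v0 = rec X. d.0 + d.X + (0 + 0 + c.0) + (d.(X + 0))\{a,b,d} :: --c--▸ v1, --d--▸ v0, --d--▸ v1
  v1 = 0 :: deadlocked
Partition-refinement fixed point:
  B0 = {u0}
  B1 = {u1, v1}
  B2 = {v0}
u0 ∈ B0, v0 ∈ B2 → different blocks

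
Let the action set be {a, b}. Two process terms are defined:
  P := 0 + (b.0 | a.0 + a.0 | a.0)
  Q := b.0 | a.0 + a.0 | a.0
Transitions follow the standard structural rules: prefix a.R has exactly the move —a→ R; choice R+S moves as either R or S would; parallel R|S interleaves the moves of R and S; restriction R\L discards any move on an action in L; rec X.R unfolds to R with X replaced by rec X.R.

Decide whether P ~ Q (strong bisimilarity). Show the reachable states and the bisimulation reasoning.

P's transition system — 5 states:
  m0 = 0 + (b.0 | a.0 + a.0 | a.0) has moves --a--▸ m1, --a--▸ m2, --a--▸ m3, --b--▸ m1
  m1 = 0 | a.0 has moves --a--▸ m4
  m2 = a.0 | 0 has moves --a--▸ m4
  m3 = b.0 | 0 has moves --b--▸ m4
  m4 = 0 | 0 has moves ·
Q's transition system — 5 states:
  n0 = b.0 | a.0 + a.0 | a.0 has moves --a--▸ n1, --a--▸ n2, --a--▸ n3, --b--▸ n1
  n1 = 0 | a.0 has moves --a--▸ n4
  n2 = a.0 | 0 has moves --a--▸ n4
  n3 = b.0 | 0 has moves --b--▸ n4
  n4 = 0 | 0 has moves ·
Partition-refinement fixed point:
  B0 = {m0, n0}
  B1 = {m1, m2, n1, n2}
  B2 = {m4, n4}
  B3 = {m3, n3}
m0 ∈ B0, n0 ∈ B0 → same block

bisimilar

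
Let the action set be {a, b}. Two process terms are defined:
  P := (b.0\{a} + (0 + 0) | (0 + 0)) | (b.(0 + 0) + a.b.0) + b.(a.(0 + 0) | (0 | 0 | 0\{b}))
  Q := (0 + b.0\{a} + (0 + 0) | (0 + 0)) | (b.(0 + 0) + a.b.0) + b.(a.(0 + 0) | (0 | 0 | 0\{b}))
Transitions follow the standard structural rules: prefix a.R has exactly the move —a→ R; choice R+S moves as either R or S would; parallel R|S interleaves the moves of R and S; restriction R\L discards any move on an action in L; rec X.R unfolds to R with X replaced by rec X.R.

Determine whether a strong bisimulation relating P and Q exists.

P ~ Q

LTS(P): 10 reachable states
  u0 = (b.0\{a} + (0 + 0) | (0 + 0)) | (b.(0 + 0) + a.b.0) + b.(a.(0 + 0) | (0 | 0 | 0\{b})) ⊢ =a=> u1, =b=> u2, =b=> u3, =b=> u4
  u1 = (b.0\{a} + (0 + 0) | (0 + 0)) | b.0 ⊢ =b=> u5, =b=> u6
  u2 = (b.0\{a} + (0 + 0) | (0 + 0)) | (0 + 0) ⊢ =b=> u7
  u3 = 0\{a} | (b.(0 + 0) + a.b.0) ⊢ =a=> u6, =b=> u7
  u4 = a.(0 + 0) | (0 | 0 | 0\{b}) ⊢ =a=> u8
  u5 = (b.0\{a} + (0 + 0) | (0 + 0)) | 0 ⊢ =b=> u9
  u6 = 0\{a} | b.0 ⊢ =b=> u9
  u7 = 0\{a} | (0 + 0) ⊢ ∅
  u8 = (0 + 0) | (0 | 0 | 0\{b}) ⊢ ∅
  u9 = 0\{a} | 0 ⊢ ∅
LTS(Q): 10 reachable states
  v0 = (0 + b.0\{a} + (0 + 0) | (0 + 0)) | (b.(0 + 0) + a.b.0) + b.(a.(0 + 0) | (0 | 0 | 0\{b})) ⊢ =a=> v1, =b=> v2, =b=> v3, =b=> v4
  v1 = (0 + b.0\{a} + (0 + 0) | (0 + 0)) | b.0 ⊢ =b=> v5, =b=> v6
  v2 = (0 + b.0\{a} + (0 + 0) | (0 + 0)) | (0 + 0) ⊢ =b=> v7
  v3 = 0\{a} | (b.(0 + 0) + a.b.0) ⊢ =a=> v6, =b=> v7
  v4 = a.(0 + 0) | (0 | 0 | 0\{b}) ⊢ =a=> v8
  v5 = (0 + b.0\{a} + (0 + 0) | (0 + 0)) | 0 ⊢ =b=> v9
  v6 = 0\{a} | b.0 ⊢ =b=> v9
  v7 = 0\{a} | (0 + 0) ⊢ ∅
  v8 = (0 + 0) | (0 | 0 | 0\{b}) ⊢ ∅
  v9 = 0\{a} | 0 ⊢ ∅
Coarsest stable partition (strong bisimilarity classes):
  B0 = {u0, v0}
  B1 = {u4, v4}
  B2 = {u7, u8, u9, v7, v8, v9}
  B3 = {u3, v3}
  B4 = {u2, u5, u6, v2, v5, v6}
  B5 = {u1, v1}
u0 ∈ B0, v0 ∈ B0 → same block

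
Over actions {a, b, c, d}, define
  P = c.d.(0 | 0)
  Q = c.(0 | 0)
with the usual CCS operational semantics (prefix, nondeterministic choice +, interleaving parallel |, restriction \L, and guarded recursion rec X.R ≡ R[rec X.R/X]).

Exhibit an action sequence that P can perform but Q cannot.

cd

Reachable graph of P (3 states):
  s0 = c.d.(0 | 0) has moves =c=> s1
  s1 = d.(0 | 0) has moves =d=> s2
  s2 = 0 | 0 has moves ∅
Reachable graph of Q (2 states):
  t0 = c.(0 | 0) has moves =c=> t1
  t1 = 0 | 0 has moves ∅
Trace ⟨cd⟩ through P, begin at {s0}:
  step 1 (c): {s1}
  step 2 (d): {s2}
  P completes σ.
Trace ⟨cd⟩ through Q, begin at {t0}:
  step 1 (c): {t1}
  step 2 (d): ∅  — Q cannot continue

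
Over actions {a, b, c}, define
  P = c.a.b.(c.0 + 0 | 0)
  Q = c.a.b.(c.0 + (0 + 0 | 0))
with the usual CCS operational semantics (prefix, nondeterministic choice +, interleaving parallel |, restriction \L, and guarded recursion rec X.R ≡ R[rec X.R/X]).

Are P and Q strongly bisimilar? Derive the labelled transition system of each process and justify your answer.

P's transition system — 5 states:
  p0 = c.a.b.(c.0 + 0 | 0) | -c-> p1
  p1 = a.b.(c.0 + 0 | 0) | -a-> p2
  p2 = b.(c.0 + 0 | 0) | -b-> p3
  p3 = c.0 + 0 | 0 | -c-> p4
  p4 = 0 | stopped
Q's transition system — 5 states:
  q0 = c.a.b.(c.0 + (0 + 0 | 0)) | -c-> q1
  q1 = a.b.(c.0 + (0 + 0 | 0)) | -a-> q2
  q2 = b.(c.0 + (0 + 0 | 0)) | -b-> q3
  q3 = c.0 + (0 + 0 | 0) | -c-> q4
  q4 = 0 | stopped
Bisimilarity quotient blocks:
  B0 = {p0, q0}
  B1 = {p1, q1}
  B2 = {p2, q2}
  B3 = {p3, q3}
  B4 = {p4, q4}
p0 ∈ B0, q0 ∈ B0 → same block

bisimilar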